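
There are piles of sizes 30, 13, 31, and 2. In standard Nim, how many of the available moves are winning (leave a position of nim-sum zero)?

3

Compute the nim-sum pairwise:
30 ^ 13 = 19
19 ^ 31 = 12
12 ^ 2 = 14
The overall nim-sum is X = 14. A pile of size p has a winning move iff p XOR X < p (reduce it to p XOR X).
  30: 30 XOR 14 = 16 < 30 — winning move (to 16).
  13: 13 XOR 14 = 3 < 13 — winning move (to 3).
  31: 31 XOR 14 = 17 < 31 — winning move (to 17).
  2: 2 XOR 14 = 12 ≥ 2 — no move.
That gives 3 winning moves.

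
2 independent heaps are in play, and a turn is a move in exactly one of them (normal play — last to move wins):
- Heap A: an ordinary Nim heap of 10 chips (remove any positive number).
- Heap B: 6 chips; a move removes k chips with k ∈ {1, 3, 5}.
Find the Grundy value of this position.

Heap A is a plain Nim heap of size 10, so its Grundy value is 10.
Grundy values for heap B (subtraction set {1, 3, 5}):
k:     0  1  2  3  4  5  6
g(k):  0  1  0  1  0  1  0
So g(6) = 0.
The value of a disjunctive sum is the nim-sum of the parts.
Combined value = 10 XOR 0 = 10.

10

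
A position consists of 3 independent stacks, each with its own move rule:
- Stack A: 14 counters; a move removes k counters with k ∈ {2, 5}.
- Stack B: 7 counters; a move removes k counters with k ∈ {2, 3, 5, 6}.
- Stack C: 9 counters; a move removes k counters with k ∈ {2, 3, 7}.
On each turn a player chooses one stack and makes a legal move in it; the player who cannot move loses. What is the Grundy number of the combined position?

1

Grundy values for stack A (subtraction set {2, 5}):
k:     0  1  2  3  4  5  6  7  8  9 10 11 12 13 14
g(k):  0  0  1  1  0  2  1  0  0  1  1  0  2  1  0
So g(14) = 0.
Build the Grundy sequence for stack B with g(k) = mex{g(k−s) : s ∈ {2, 3, 5, 6}, s ≤ k}:
g(0) = mex{} = 0
g(1) = mex{} = 0
g(2) = mex{0} = 1
g(3) = mex{0} = 1
g(4) = mex{0,1} = 2
g(5) = mex{0,1} = 2
g(6) = mex{0,1,2} = 3
g(7) = mex{0,1,2} = 3
So g(7) = 3.
For stack C, compute g(0), g(1), … with moves {2, 3, 7}:
g(0) = mex{} = 0
g(1) = mex{} = 0
g(2) = mex{0} = 1
g(3) = mex{0} = 1
g(4) = mex{0,1} = 2
g(5) = mex{1} = 0
g(6) = mex{1,2} = 0
g(7) = mex{0,2} = 1
g(8) = mex{0} = 1
g(9) = mex{0,1} = 2
So g(9) = 2.
By the Sprague-Grundy theorem, the Grundy value of a sum of independent games is the XOR of the component values.
Combined value = 0 ⊕ 3 ⊕ 2 = 1.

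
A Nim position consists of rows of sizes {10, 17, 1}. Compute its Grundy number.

26

Nim-sum: 10 XOR 17 XOR 1 = 26.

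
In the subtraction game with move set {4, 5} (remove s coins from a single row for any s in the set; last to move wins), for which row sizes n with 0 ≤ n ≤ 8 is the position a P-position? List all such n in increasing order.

0, 1, 2, 3

Build the Grundy sequence with g(k) = mex{g(k−s) : s ∈ {4, 5}, s ≤ k}:
g(0) = mex{} = 0
g(1) = mex{} = 0
g(2) = mex{} = 0
g(3) = mex{} = 0
g(4) = mex{0} = 1
g(5) = mex{0} = 1
g(6) = mex{0} = 1
g(7) = mex{0} = 1
g(8) = mex{0,1} = 2
The P-positions (g = 0) in 0..8 are 0, 1, 2, 3.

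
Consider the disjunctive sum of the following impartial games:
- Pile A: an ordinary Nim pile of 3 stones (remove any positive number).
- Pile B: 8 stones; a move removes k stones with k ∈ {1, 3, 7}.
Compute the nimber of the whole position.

Pile A is a plain Nim pile of size 3, so its Grundy value is 3.
For pile B, compute g(0), g(1), … with moves {1, 3, 7}:
g(0) = mex{} = 0
g(1) = mex{0} = 1
g(2) = mex{1} = 0
g(3) = mex{0} = 1
g(4) = mex{1} = 0
g(5) = mex{0} = 1
g(6) = mex{1} = 0
g(7) = mex{0} = 1
g(8) = mex{1} = 0
So g(8) = 0.
By the Sprague-Grundy theorem, the Grundy value of a sum of independent games is the XOR of the component values.
Combined value = 3 XOR 0 = 3.

3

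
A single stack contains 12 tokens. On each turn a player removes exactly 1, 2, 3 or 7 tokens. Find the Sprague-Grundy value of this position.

0

Grundy values for subtraction set {1, 2, 3, 7}:
k:     0  1  2  3  4  5  6  7  8  9 10 11 12
g(k):  0  1  2  3  0  1  2  3  0  1  2  3  0
So g(12) = 0.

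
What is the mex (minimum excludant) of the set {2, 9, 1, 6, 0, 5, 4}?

The values 0, 1, 2 are all present; 3 is the first non-negative integer missing from the set.

3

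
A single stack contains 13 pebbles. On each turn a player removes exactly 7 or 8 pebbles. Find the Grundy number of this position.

Grundy values for subtraction set {7, 8}:
k:     0  1  2  3  4  5  6  7  8  9 10 11 12 13
g(k):  0  0  0  0  0  0  0  1  1  1  1  1  1  1
So g(13) = 1.

1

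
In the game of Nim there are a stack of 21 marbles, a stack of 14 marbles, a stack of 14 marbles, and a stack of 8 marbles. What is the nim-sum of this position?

Bitwise XOR of the heap sizes:
  10101  (21)
  01110  (14)
  01110  (14)
  01000  (8)
  -----
  11101  (29)

29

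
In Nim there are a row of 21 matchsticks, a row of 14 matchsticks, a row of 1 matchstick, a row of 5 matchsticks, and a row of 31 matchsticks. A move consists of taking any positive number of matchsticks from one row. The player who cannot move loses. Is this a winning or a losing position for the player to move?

Nim-sum: 21 ^ 14 ^ 1 ^ 5 ^ 31 = 0.
The nim-sum is 0, so this is a P-position: the player to move is in a losing position under optimal play.

Losing position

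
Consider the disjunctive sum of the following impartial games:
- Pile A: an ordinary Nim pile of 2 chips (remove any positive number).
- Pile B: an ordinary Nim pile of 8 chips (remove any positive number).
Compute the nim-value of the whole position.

10

Pile A is a plain Nim pile of size 2, so its Grundy value is 2.
Pile B is a plain Nim pile of size 8, so its Grundy value is 8.
By the Sprague-Grundy theorem, the Grundy value of a sum of independent games is the XOR of the component values.
Combined value = 2 XOR 8 = 10.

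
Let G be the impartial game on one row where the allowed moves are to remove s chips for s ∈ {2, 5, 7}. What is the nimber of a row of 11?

Grundy values for subtraction set {2, 5, 7}:
g(0) = mex{} = 0
g(1) = mex{} = 0
g(2) = mex{0} = 1
g(3) = mex{0} = 1
g(4) = mex{1} = 0
g(5) = mex{0,1} = 2
g(6) = mex{0} = 1
g(7) = mex{0,1,2} = 3
g(8) = mex{0,1} = 2
g(9) = mex{0,1,3} = 2
g(10) = mex{1,2} = 0
g(11) = mex{0,1,2} = 3
So g(11) = 3.

3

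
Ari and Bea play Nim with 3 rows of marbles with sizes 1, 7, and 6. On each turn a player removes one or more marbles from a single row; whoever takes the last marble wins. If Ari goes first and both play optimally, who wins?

Bea wins

Compute the nim-sum pairwise:
1 XOR 7 = 6
6 XOR 6 = 0
The nim-sum is 0, so this is a P-position: the player to move is in a losing position under optimal play; Ari is about to move from it and so loses — Bea wins.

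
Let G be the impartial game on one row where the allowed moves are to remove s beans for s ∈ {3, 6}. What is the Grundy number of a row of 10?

Grundy values for subtraction set {3, 6}:
k:     0  1  2  3  4  5  6  7  8  9 10
g(k):  0  0  0  1  1  1  2  2  2  0  0
So g(10) = 0.

0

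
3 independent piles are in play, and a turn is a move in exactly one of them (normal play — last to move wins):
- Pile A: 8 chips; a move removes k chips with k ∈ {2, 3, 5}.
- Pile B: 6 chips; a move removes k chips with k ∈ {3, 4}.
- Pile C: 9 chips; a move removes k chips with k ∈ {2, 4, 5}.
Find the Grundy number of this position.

Build the Grundy sequence for pile A with g(k) = mex{g(k−s) : s ∈ {2, 3, 5}, s ≤ k}:
k:     0  1  2  3  4  5  6  7  8
g(k):  0  0  1  1  2  2  3  0  0
So g(8) = 0.
For pile B, compute g(0), g(1), … with moves {3, 4}:
g(0) = mex{} = 0
g(1) = mex{} = 0
g(2) = mex{} = 0
g(3) = mex{0} = 1
g(4) = mex{0} = 1
g(5) = mex{0} = 1
g(6) = mex{0,1} = 2
So g(6) = 2.
For pile C, compute g(0), g(1), … with moves {2, 4, 5}:
g(0) = mex{} = 0
g(1) = mex{} = 0
g(2) = mex{0} = 1
g(3) = mex{0} = 1
g(4) = mex{0,1} = 2
g(5) = mex{0,1} = 2
g(6) = mex{0,1,2} = 3
g(7) = mex{1,2} = 0
g(8) = mex{1,2,3} = 0
g(9) = mex{0,2} = 1
So g(9) = 1.
By the Sprague-Grundy theorem, the Grundy value of a sum of independent games is the XOR of the component values.
Combined value = 0 ⊕ 2 ⊕ 1 = 3.

3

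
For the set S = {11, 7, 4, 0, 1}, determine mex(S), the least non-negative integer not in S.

2

The values 0, 1 are all present; 2 is the first non-negative integer missing from the set.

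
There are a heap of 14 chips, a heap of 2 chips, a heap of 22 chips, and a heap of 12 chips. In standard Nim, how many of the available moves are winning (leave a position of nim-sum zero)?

1

Nim-sum: 14 XOR 2 XOR 22 XOR 12 = 22.
The overall nim-sum is X = 22. A heap of size p has a winning move iff p XOR X < p (reduce it to p XOR X).
  14: 14 XOR 22 = 24 ≥ 14 — no move.
  2: 2 XOR 22 = 20 ≥ 2 — no move.
  22: 22 XOR 22 = 0 < 22 — winning move (to 0).
  12: 12 XOR 22 = 26 ≥ 12 — no move.
That gives 1 winning move.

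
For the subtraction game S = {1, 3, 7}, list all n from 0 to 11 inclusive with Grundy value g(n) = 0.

0, 2, 4, 6, 8, 10

Grundy values for subtraction set {1, 3, 7}:
g(0) = mex{} = 0
g(1) = mex{0} = 1
g(2) = mex{1} = 0
g(3) = mex{0} = 1
g(4) = mex{1} = 0
g(5) = mex{0} = 1
g(6) = mex{1} = 0
g(7) = mex{0} = 1
g(8) = mex{1} = 0
g(9) = mex{0} = 1
g(10) = mex{1} = 0
g(11) = mex{0} = 1
The P-positions (g = 0) in 0..11 are 0, 2, 4, 6, 8, 10.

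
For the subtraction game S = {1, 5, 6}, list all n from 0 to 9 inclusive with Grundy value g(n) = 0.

0, 2, 4

Grundy values for subtraction set {1, 5, 6}:
k:     0  1  2  3  4  5  6  7  8  9
g(k):  0  1  0  1  0  1  2  3  2  3
The P-positions (g = 0) in 0..9 are 0, 2, 4.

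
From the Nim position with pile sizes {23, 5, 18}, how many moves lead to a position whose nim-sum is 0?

0

Write each in binary and XOR column by column:
  10111  (23)
  00101  (5)
  10010  (18)
  -----
  00000  (0)
The nim-sum is already 0, so every move leaves a nonzero nim-sum — there are no winning moves.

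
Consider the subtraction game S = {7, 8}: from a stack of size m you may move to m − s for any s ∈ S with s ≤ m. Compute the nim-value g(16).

0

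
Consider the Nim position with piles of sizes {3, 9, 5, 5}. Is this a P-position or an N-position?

N-position

Nim-sum: 3 XOR 9 XOR 5 XOR 5 = 10.
The nim-sum is 10 ≠ 0, so this is an N-position: the player to move can win.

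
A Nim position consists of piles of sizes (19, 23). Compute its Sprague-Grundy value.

4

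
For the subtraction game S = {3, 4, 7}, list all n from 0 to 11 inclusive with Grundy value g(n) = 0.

Build the Grundy sequence with g(k) = mex{g(k−s) : s ∈ {3, 4, 7}, s ≤ k}:
k:     0  1  2  3  4  5  6  7  8  9 10 11
g(k):  0  0  0  1  1  1  2  2  2  3  0  0
The P-positions (g = 0) in 0..11 are 0, 1, 2, 10, 11.

0, 1, 2, 10, 11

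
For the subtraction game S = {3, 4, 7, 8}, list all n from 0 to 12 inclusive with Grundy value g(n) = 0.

0, 1, 2, 11, 12

Compute g(0), g(1), … for moves {3, 4, 7, 8}:
k:     0  1  2  3  4  5  6  7  8  9 10 11 12
g(k):  0  0  0  1  1  1  2  2  2  3  3  0  0
The P-positions (g = 0) in 0..12 are 0, 1, 2, 11, 12.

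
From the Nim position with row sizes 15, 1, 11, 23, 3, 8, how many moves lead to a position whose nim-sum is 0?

1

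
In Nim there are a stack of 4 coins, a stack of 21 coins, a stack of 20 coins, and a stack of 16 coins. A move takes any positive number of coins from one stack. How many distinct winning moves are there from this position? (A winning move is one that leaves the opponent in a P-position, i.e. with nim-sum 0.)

Compute the nim-sum pairwise:
4 ⊕ 21 = 17
17 ⊕ 20 = 5
5 ⊕ 16 = 21
The overall nim-sum is X = 21. A stack of size p has a winning move iff p XOR X < p (reduce it to p XOR X).
  4: 4 XOR 21 = 17 ≥ 4 — no move.
  21: 21 XOR 21 = 0 < 21 — winning move (to 0).
  20: 20 XOR 21 = 1 < 20 — winning move (to 1).
  16: 16 XOR 21 = 5 < 16 — winning move (to 5).
That gives 3 winning moves.

3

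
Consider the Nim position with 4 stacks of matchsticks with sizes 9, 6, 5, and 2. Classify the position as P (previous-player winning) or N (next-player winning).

N-position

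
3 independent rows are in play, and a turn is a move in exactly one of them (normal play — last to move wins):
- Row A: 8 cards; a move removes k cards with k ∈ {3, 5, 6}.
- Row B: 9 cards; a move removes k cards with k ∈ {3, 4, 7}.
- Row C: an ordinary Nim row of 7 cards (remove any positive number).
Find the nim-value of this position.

Grundy values for row A (subtraction set {3, 5, 6}):
k:     0  1  2  3  4  5  6  7  8
g(k):  0  0  0  1  1  1  2  2  2
So g(8) = 2.
Build the Grundy sequence for row B with g(k) = mex{g(k−s) : s ∈ {3, 4, 7}, s ≤ k}:
k:     0  1  2  3  4  5  6  7  8  9
g(k):  0  0  0  1  1  1  2  2  2  3
So g(9) = 3.
Row C is a plain Nim row of size 7, so its Grundy value is 7.
By the Sprague-Grundy theorem, the Grundy value of a sum of independent games is the XOR of the component values.
Combined value = 2 XOR 3 XOR 7 = 6.

6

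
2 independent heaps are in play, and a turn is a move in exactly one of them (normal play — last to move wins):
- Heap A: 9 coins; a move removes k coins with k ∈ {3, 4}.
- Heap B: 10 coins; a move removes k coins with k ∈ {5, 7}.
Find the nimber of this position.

For heap A, compute g(0), g(1), … with moves {3, 4}:
g(0) = mex{} = 0
g(1) = mex{} = 0
g(2) = mex{} = 0
g(3) = mex{0} = 1
g(4) = mex{0} = 1
g(5) = mex{0} = 1
g(6) = mex{0,1} = 2
g(7) = mex{1} = 0
g(8) = mex{1} = 0
g(9) = mex{1,2} = 0
So g(9) = 0.
Grundy values for heap B (subtraction set {5, 7}):
g(0) = mex{} = 0
g(1) = mex{} = 0
g(2) = mex{} = 0
g(3) = mex{} = 0
g(4) = mex{} = 0
g(5) = mex{0} = 1
g(6) = mex{0} = 1
g(7) = mex{0} = 1
g(8) = mex{0} = 1
g(9) = mex{0} = 1
g(10) = mex{0,1} = 2
So g(10) = 2.
The value of a disjunctive sum is the nim-sum of the parts.
Combined value = 0 XOR 2 = 2.

2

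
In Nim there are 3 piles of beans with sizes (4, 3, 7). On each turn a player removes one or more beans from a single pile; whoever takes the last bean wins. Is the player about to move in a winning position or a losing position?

Nim-sum: 4 XOR 3 XOR 7 = 0.
The nim-sum is 0, so this is a P-position: the player to move is in a losing position under optimal play.

Losing position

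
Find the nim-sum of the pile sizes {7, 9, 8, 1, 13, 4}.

14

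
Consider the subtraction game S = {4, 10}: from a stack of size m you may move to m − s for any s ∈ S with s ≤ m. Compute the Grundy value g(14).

0

Build the Grundy sequence with g(k) = mex{g(k−s) : s ∈ {4, 10}, s ≤ k}:
k:     0  1  2  3  4  5  6  7  8  9 10 11 12 13 14
g(k):  0  0  0  0  1  1  1  1  0  0  2  2  1  1  0
So g(14) = 0.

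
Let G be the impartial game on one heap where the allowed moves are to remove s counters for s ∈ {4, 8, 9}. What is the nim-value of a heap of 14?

0

Build the Grundy sequence with g(k) = mex{g(k−s) : s ∈ {4, 8, 9}, s ≤ k}:
g(0) = mex{} = 0
g(1) = mex{} = 0
g(2) = mex{} = 0
g(3) = mex{} = 0
g(4) = mex{0} = 1
g(5) = mex{0} = 1
g(6) = mex{0} = 1
g(7) = mex{0} = 1
g(8) = mex{0,1} = 2
g(9) = mex{0,1} = 2
g(10) = mex{0,1} = 2
g(11) = mex{0,1} = 2
g(12) = mex{0,1,2} = 3
g(13) = mex{1,2} = 0
g(14) = mex{1,2} = 0
So g(14) = 0.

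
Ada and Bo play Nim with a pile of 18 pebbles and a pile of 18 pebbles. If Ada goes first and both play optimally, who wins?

Nim-sum: 18 ^ 18 = 0.
The nim-sum is 0, so this is a P-position: the player to move is in a losing position under optimal play; Ada is about to move from it and so loses — Bo wins.

Bo wins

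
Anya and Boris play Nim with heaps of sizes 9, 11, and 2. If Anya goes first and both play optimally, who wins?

Boris wins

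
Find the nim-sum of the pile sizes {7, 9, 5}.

Write each in binary and XOR column by column:
  0111  (7)
  1001  (9)
  0101  (5)
  ----
  1011  (11)

11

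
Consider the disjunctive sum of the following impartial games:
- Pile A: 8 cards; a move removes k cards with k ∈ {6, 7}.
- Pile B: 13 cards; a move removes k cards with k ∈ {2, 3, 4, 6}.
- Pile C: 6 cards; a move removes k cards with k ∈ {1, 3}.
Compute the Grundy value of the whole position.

3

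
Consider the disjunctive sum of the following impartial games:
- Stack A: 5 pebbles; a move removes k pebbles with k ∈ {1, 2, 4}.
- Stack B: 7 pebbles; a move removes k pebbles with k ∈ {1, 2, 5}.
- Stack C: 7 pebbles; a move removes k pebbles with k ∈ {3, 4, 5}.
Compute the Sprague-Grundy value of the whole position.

1

For stack A, compute g(0), g(1), … with moves {1, 2, 4}:
g(0) = mex{} = 0
g(1) = mex{0} = 1
g(2) = mex{0,1} = 2
g(3) = mex{1,2} = 0
g(4) = mex{0,2} = 1
g(5) = mex{0,1} = 2
So g(5) = 2.
Build the Grundy sequence for stack B with g(k) = mex{g(k−s) : s ∈ {1, 2, 5}, s ≤ k}:
k:     0  1  2  3  4  5  6  7
g(k):  0  1  2  0  1  2  0  1
So g(7) = 1.
Grundy values for stack C (subtraction set {3, 4, 5}):
g(0) = mex{} = 0
g(1) = mex{} = 0
g(2) = mex{} = 0
g(3) = mex{0} = 1
g(4) = mex{0} = 1
g(5) = mex{0} = 1
g(6) = mex{0,1} = 2
g(7) = mex{0,1} = 2
So g(7) = 2.
By the Sprague-Grundy theorem, the Grundy value of a sum of independent games is the XOR of the component values.
Combined value = 2 ⊕ 1 ⊕ 2 = 1.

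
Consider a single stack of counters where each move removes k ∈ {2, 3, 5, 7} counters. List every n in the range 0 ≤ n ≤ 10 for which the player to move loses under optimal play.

Compute g(0), g(1), … for moves {2, 3, 5, 7}:
k:     0  1  2  3  4  5  6  7  8  9 10
g(k):  0  0  1  1  2  2  3  3  4  0  0
The P-positions (g = 0) in 0..10 are 0, 1, 9, 10.

0, 1, 9, 10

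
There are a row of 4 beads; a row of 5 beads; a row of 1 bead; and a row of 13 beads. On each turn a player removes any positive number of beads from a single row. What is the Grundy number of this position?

13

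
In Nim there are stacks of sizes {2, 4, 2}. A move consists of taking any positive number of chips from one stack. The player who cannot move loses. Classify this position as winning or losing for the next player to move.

Winning position

Compute the nim-sum pairwise:
2 ^ 4 = 6
6 ^ 2 = 4
The nim-sum is 4 ≠ 0, so this is an N-position: the player to move can win.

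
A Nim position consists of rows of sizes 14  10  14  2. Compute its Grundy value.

8

Nim-sum: 14 ^ 10 ^ 14 ^ 2 = 8.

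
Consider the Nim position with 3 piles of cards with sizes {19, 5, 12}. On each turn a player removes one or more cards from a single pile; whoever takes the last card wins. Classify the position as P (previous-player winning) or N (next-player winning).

N-position

Nim-sum: 19 XOR 5 XOR 12 = 26.
The nim-sum is 26 ≠ 0, so this is an N-position: the player to move can win.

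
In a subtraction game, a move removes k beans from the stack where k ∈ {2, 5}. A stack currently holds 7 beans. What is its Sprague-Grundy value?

0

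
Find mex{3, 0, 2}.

0 is in the set but 1 is not, so the mex is 1.

1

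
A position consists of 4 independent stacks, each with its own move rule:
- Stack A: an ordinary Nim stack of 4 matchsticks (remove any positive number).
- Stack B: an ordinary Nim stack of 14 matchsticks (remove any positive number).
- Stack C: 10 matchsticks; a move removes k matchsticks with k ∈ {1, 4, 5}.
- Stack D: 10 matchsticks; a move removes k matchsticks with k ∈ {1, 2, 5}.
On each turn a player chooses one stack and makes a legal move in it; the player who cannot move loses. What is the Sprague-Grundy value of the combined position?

11

Stack A is a plain Nim stack of size 4, so its Grundy value is 4.
Stack B is a plain Nim stack of size 14, so its Grundy value is 14.
Build the Grundy sequence for stack C with g(k) = mex{g(k−s) : s ∈ {1, 4, 5}, s ≤ k}:
g(0) = mex{} = 0
g(1) = mex{0} = 1
g(2) = mex{1} = 0
g(3) = mex{0} = 1
g(4) = mex{0,1} = 2
g(5) = mex{0,1,2} = 3
g(6) = mex{0,1,3} = 2
g(7) = mex{0,1,2} = 3
g(8) = mex{1,2,3} = 0
g(9) = mex{0,2,3} = 1
g(10) = mex{1,2,3} = 0
So g(10) = 0.
Grundy values for stack D (subtraction set {1, 2, 5}):
g(0) = mex{} = 0
g(1) = mex{0} = 1
g(2) = mex{0,1} = 2
g(3) = mex{1,2} = 0
g(4) = mex{0,2} = 1
g(5) = mex{0,1} = 2
g(6) = mex{1,2} = 0
g(7) = mex{0,2} = 1
g(8) = mex{0,1} = 2
g(9) = mex{1,2} = 0
g(10) = mex{0,2} = 1
So g(10) = 1.
By the Sprague-Grundy theorem, the Grundy value of a sum of independent games is the XOR of the component values.
Combined value = 4 XOR 14 XOR 0 XOR 1 = 11.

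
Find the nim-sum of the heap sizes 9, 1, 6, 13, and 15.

Write each in binary and XOR column by column:
  1001  (9)
  0001  (1)
  0110  (6)
  1101  (13)
  1111  (15)
  ----
  1100  (12)

12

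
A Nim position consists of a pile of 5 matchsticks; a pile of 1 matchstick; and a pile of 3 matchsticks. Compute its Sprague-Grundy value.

7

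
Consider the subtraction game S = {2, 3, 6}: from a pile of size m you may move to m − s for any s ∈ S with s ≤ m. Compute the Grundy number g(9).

Grundy values for subtraction set {2, 3, 6}:
g(0) = mex{} = 0
g(1) = mex{} = 0
g(2) = mex{0} = 1
g(3) = mex{0} = 1
g(4) = mex{0,1} = 2
g(5) = mex{1} = 0
g(6) = mex{0,1,2} = 3
g(7) = mex{0,2} = 1
g(8) = mex{0,1,3} = 2
g(9) = mex{1,3} = 0
So g(9) = 0.

0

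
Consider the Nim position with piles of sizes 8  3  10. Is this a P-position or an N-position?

N-position

Compute the nim-sum pairwise:
8 ⊕ 3 = 11
11 ⊕ 10 = 1
The nim-sum is 1 ≠ 0, so this is an N-position: the player to move can win.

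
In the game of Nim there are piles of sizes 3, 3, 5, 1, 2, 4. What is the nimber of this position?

Nim-sum: 3 ^ 3 ^ 5 ^ 1 ^ 2 ^ 4 = 2.

2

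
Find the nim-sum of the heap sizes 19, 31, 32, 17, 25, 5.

33

Bitwise XOR of the heap sizes:
  010011  (19)
  011111  (31)
  100000  (32)
  010001  (17)
  011001  (25)
  000101  (5)
  ------
  100001  (33)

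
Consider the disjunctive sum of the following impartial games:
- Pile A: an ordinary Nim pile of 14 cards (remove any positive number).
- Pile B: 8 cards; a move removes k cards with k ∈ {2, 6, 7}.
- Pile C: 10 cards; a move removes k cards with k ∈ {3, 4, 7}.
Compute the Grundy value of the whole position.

12

Pile A is a plain Nim pile of size 14, so its Grundy value is 14.
Build the Grundy sequence for pile B with g(k) = mex{g(k−s) : s ∈ {2, 6, 7}, s ≤ k}:
k:     0  1  2  3  4  5  6  7  8
g(k):  0  0  1  1  0  0  1  1  2
So g(8) = 2.
For pile C, compute g(0), g(1), … with moves {3, 4, 7}:
g(0) = mex{} = 0
g(1) = mex{} = 0
g(2) = mex{} = 0
g(3) = mex{0} = 1
g(4) = mex{0} = 1
g(5) = mex{0} = 1
g(6) = mex{0,1} = 2
g(7) = mex{0,1} = 2
g(8) = mex{0,1} = 2
g(9) = mex{0,1,2} = 3
g(10) = mex{1,2} = 0
So g(10) = 0.
The value of a disjunctive sum is the nim-sum of the parts.
Combined value = 14 XOR 2 XOR 0 = 12.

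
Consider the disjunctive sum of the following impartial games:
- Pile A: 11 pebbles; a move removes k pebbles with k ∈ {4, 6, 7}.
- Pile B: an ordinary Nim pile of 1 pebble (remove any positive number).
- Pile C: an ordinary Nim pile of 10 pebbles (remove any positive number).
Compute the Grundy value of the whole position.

11

For pile A, compute g(0), g(1), … with moves {4, 6, 7}:
g(0) = mex{} = 0
g(1) = mex{} = 0
g(2) = mex{} = 0
g(3) = mex{} = 0
g(4) = mex{0} = 1
g(5) = mex{0} = 1
g(6) = mex{0} = 1
g(7) = mex{0} = 1
g(8) = mex{0,1} = 2
g(9) = mex{0,1} = 2
g(10) = mex{0,1} = 2
g(11) = mex{1} = 0
So g(11) = 0.
Pile B is a plain Nim pile of size 1, so its Grundy value is 1.
Pile C is a plain Nim pile of size 10, so its Grundy value is 10.
The value of a disjunctive sum is the nim-sum of the parts.
Combined value = 0 ⊕ 1 ⊕ 10 = 11.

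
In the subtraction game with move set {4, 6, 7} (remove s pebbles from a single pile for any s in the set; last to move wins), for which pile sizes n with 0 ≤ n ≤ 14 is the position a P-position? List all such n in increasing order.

0, 1, 2, 3, 11, 12, 13, 14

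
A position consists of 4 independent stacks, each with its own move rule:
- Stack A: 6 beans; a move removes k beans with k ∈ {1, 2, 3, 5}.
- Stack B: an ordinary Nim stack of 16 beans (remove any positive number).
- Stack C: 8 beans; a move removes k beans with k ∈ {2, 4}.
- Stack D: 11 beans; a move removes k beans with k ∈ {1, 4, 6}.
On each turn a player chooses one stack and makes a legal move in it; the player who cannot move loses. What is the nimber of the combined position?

Grundy values for stack A (subtraction set {1, 2, 3, 5}):
g(0) = mex{} = 0
g(1) = mex{0} = 1
g(2) = mex{0,1} = 2
g(3) = mex{0,1,2} = 3
g(4) = mex{1,2,3} = 0
g(5) = mex{0,2,3} = 1
g(6) = mex{0,1,3} = 2
So g(6) = 2.
Stack B is a plain Nim stack of size 16, so its Grundy value is 16.
For stack C, compute g(0), g(1), … with moves {2, 4}:
k:     0  1  2  3  4  5  6  7  8
g(k):  0  0  1  1  2  2  0  0  1
So g(8) = 1.
Grundy values for stack D (subtraction set {1, 4, 6}):
g(0) = mex{} = 0
g(1) = mex{0} = 1
g(2) = mex{1} = 0
g(3) = mex{0} = 1
g(4) = mex{0,1} = 2
g(5) = mex{1,2} = 0
g(6) = mex{0} = 1
g(7) = mex{1} = 0
g(8) = mex{0,2} = 1
g(9) = mex{0,1} = 2
g(10) = mex{1,2} = 0
g(11) = mex{0} = 1
So g(11) = 1.
The value of a disjunctive sum is the nim-sum of the parts.
Combined value = 2 ⊕ 16 ⊕ 1 ⊕ 1 = 18.

18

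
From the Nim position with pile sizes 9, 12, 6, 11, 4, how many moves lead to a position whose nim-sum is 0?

Nim-sum: 9 ⊕ 12 ⊕ 6 ⊕ 11 ⊕ 4 = 12.
The overall nim-sum is X = 12. A pile of size p has a winning move iff p XOR X < p (reduce it to p XOR X).
  9: 9 XOR 12 = 5 < 9 — winning move (to 5).
  12: 12 XOR 12 = 0 < 12 — winning move (to 0).
  6: 6 XOR 12 = 10 ≥ 6 — no move.
  11: 11 XOR 12 = 7 < 11 — winning move (to 7).
  4: 4 XOR 12 = 8 ≥ 4 — no move.
That gives 3 winning moves.

3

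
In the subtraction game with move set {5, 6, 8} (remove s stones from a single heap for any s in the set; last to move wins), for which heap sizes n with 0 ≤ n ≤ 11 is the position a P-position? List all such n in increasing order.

0, 1, 2, 3, 4

Compute g(0), g(1), … for moves {5, 6, 8}:
g(0) = mex{} = 0
g(1) = mex{} = 0
g(2) = mex{} = 0
g(3) = mex{} = 0
g(4) = mex{} = 0
g(5) = mex{0} = 1
g(6) = mex{0} = 1
g(7) = mex{0} = 1
g(8) = mex{0} = 1
g(9) = mex{0} = 1
g(10) = mex{0,1} = 2
g(11) = mex{0,1} = 2
The P-positions (g = 0) in 0..11 are 0, 1, 2, 3, 4.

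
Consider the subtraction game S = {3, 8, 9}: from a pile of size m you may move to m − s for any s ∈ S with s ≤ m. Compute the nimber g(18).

0

Grundy values for subtraction set {3, 8, 9}:
k:     0  1  2  3  4  5  6  7  8  9 10 11 12 13 14 15 16 17 18
g(k):  0  0  0  1  1  1  0  0  2  1  1  3  0  0  2  1  1  0  0
So g(18) = 0.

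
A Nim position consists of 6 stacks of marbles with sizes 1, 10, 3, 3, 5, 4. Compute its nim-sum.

10

Compute the nim-sum pairwise:
1 ^ 10 = 11
11 ^ 3 = 8
8 ^ 3 = 11
11 ^ 5 = 14
14 ^ 4 = 10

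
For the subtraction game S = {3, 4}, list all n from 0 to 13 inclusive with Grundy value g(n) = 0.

0, 1, 2, 7, 8, 9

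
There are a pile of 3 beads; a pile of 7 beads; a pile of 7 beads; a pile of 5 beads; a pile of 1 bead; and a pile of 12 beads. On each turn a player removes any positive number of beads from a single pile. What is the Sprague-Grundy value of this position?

In binary:
  0011  (3)
  0111  (7)
  0111  (7)
  0101  (5)
  0001  (1)
  1100  (12)
  ----
  1011  (11)

11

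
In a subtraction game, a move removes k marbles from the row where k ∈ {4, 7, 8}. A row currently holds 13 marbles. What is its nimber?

Build the Grundy sequence with g(k) = mex{g(k−s) : s ∈ {4, 7, 8}, s ≤ k}:
g(0) = mex{} = 0
g(1) = mex{} = 0
g(2) = mex{} = 0
g(3) = mex{} = 0
g(4) = mex{0} = 1
g(5) = mex{0} = 1
g(6) = mex{0} = 1
g(7) = mex{0} = 1
g(8) = mex{0,1} = 2
g(9) = mex{0,1} = 2
g(10) = mex{0,1} = 2
g(11) = mex{0,1} = 2
g(12) = mex{1,2} = 0
g(13) = mex{1,2} = 0
So g(13) = 0.

0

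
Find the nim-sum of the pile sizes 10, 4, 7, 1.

Nim-sum: 10 ⊕ 4 ⊕ 7 ⊕ 1 = 8.

8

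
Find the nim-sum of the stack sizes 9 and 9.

0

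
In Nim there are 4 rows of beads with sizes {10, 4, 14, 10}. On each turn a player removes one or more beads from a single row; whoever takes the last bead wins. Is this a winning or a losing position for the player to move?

Winning position

Nim-sum: 10 XOR 4 XOR 14 XOR 10 = 10.
The nim-sum is 10 ≠ 0, so this is an N-position: the player to move can win.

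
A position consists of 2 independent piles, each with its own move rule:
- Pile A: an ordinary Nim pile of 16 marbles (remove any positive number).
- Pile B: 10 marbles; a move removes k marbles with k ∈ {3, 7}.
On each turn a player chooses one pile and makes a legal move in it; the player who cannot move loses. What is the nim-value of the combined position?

16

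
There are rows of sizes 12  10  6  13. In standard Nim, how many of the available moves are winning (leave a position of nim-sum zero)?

Bitwise XOR of the heap sizes:
  1100  (12)
  1010  (10)
  0110  (6)
  1101  (13)
  ----
  1101  (13)
The overall nim-sum is X = 13. A row of size p has a winning move iff p XOR X < p (reduce it to p XOR X).
  12: 12 XOR 13 = 1 < 12 — winning move (to 1).
  10: 10 XOR 13 = 7 < 10 — winning move (to 7).
  6: 6 XOR 13 = 11 ≥ 6 — no move.
  13: 13 XOR 13 = 0 < 13 — winning move (to 0).
That gives 3 winning moves.

3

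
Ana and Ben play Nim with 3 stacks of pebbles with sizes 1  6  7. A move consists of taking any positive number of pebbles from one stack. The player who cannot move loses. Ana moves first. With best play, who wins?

Nim-sum: 1 ⊕ 6 ⊕ 7 = 0.
The nim-sum is 0, so this is a P-position: the player to move is in a losing position under optimal play; Ana is about to move from it and so loses — Ben wins.

Ben wins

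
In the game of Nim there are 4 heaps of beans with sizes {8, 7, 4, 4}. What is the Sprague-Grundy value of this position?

Write each in binary and XOR column by column:
  1000  (8)
  0111  (7)
  0100  (4)
  0100  (4)
  ----
  1111  (15)

15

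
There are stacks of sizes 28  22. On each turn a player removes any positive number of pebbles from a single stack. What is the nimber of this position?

Compute the nim-sum pairwise:
28 ⊕ 22 = 10

10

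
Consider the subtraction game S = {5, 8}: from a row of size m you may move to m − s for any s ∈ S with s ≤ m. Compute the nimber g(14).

0

Compute g(0), g(1), … for moves {5, 8}:
g(0) = mex{} = 0
g(1) = mex{} = 0
g(2) = mex{} = 0
g(3) = mex{} = 0
g(4) = mex{} = 0
g(5) = mex{0} = 1
g(6) = mex{0} = 1
g(7) = mex{0} = 1
g(8) = mex{0} = 1
g(9) = mex{0} = 1
g(10) = mex{0,1} = 2
g(11) = mex{0,1} = 2
g(12) = mex{0,1} = 2
g(13) = mex{1} = 0
g(14) = mex{1} = 0
So g(14) = 0.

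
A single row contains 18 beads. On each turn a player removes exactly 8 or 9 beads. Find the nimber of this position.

Grundy values for subtraction set {8, 9}:
k:     0  1  2  3  4  5  6  7  8  9 10 11 12 13 14 15 16 17 18
g(k):  0  0  0  0  0  0  0  0  1  1  1  1  1  1  1  1  2  0  0
So g(18) = 0.

0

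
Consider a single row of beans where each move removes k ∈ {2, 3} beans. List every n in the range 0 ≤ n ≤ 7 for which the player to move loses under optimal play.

0, 1, 5, 6

Build the Grundy sequence with g(k) = mex{g(k−s) : s ∈ {2, 3}, s ≤ k}:
k:     0  1  2  3  4  5  6  7
g(k):  0  0  1  1  2  0  0  1
The P-positions (g = 0) in 0..7 are 0, 1, 5, 6.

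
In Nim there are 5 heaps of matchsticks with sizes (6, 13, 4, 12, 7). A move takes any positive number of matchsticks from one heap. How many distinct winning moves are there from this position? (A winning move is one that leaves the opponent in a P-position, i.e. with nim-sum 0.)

5

Nim-sum: 6 ⊕ 13 ⊕ 4 ⊕ 12 ⊕ 7 = 4.
The overall nim-sum is X = 4. A heap of size p has a winning move iff p XOR X < p (reduce it to p XOR X).
  6: 6 XOR 4 = 2 < 6 — winning move (to 2).
  13: 13 XOR 4 = 9 < 13 — winning move (to 9).
  4: 4 XOR 4 = 0 < 4 — winning move (to 0).
  12: 12 XOR 4 = 8 < 12 — winning move (to 8).
  7: 7 XOR 4 = 3 < 7 — winning move (to 3).
That gives 5 winning moves.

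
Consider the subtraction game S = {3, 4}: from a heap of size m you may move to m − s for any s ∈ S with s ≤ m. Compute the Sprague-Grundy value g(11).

Compute g(0), g(1), … for moves {3, 4}:
g(0) = mex{} = 0
g(1) = mex{} = 0
g(2) = mex{} = 0
g(3) = mex{0} = 1
g(4) = mex{0} = 1
g(5) = mex{0} = 1
g(6) = mex{0,1} = 2
g(7) = mex{1} = 0
g(8) = mex{1} = 0
g(9) = mex{1,2} = 0
g(10) = mex{0,2} = 1
g(11) = mex{0} = 1
So g(11) = 1.

1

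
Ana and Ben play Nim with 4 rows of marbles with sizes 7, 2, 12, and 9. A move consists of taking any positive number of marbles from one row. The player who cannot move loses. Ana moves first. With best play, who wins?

Ben wins

Write each in binary and XOR column by column:
  0111  (7)
  0010  (2)
  1100  (12)
  1001  (9)
  ----
  0000  (0)
The nim-sum is 0, so this is a P-position: the player to move is in a losing position under optimal play; Ana is about to move from it and so loses — Ben wins.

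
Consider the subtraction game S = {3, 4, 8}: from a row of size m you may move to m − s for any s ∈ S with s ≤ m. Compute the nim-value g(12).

0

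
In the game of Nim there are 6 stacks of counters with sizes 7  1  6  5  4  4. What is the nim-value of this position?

5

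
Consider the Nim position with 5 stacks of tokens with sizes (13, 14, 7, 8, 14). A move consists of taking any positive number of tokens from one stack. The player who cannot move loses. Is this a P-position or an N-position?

Nim-sum: 13 ⊕ 14 ⊕ 7 ⊕ 8 ⊕ 14 = 2.
The nim-sum is 2 ≠ 0, so this is an N-position: the player to move can win.

N-position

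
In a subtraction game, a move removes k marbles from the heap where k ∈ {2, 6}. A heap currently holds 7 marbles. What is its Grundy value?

Build the Grundy sequence with g(k) = mex{g(k−s) : s ∈ {2, 6}, s ≤ k}:
k:     0  1  2  3  4  5  6  7
g(k):  0  0  1  1  0  0  1  1
So g(7) = 1.

1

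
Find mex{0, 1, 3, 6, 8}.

The values 0, 1 are all present; 2 is the first non-negative integer missing from the set.

2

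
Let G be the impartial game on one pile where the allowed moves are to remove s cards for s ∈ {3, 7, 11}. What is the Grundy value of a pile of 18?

Grundy values for subtraction set {3, 7, 11}:
k:     0  1  2  3  4  5  6  7  8  9 10 11 12 13 14 15 16 17 18
g(k):  0  0  0  1  1  1  0  2  2  1  0  3  2  1  0  0  0  1  1
So g(18) = 1.

1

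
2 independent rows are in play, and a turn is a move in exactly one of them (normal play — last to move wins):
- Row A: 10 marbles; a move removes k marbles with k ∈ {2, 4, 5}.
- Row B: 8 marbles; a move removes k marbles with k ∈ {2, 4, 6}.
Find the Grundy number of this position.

Build the Grundy sequence for row A with g(k) = mex{g(k−s) : s ∈ {2, 4, 5}, s ≤ k}:
k:     0  1  2  3  4  5  6  7  8  9 10
g(k):  0  0  1  1  2  2  3  0  0  1  1
So g(10) = 1.
Build the Grundy sequence for row B with g(k) = mex{g(k−s) : s ∈ {2, 4, 6}, s ≤ k}:
k:     0  1  2  3  4  5  6  7  8
g(k):  0  0  1  1  2  2  3  3  0
So g(8) = 0.
The value of a disjunctive sum is the nim-sum of the parts.
Combined value = 1 XOR 0 = 1.

1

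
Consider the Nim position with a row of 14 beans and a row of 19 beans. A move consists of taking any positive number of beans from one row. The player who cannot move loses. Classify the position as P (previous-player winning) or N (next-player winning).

N-position

Nim-sum: 14 ^ 19 = 29.
The nim-sum is 29 ≠ 0, so this is an N-position: the player to move can win.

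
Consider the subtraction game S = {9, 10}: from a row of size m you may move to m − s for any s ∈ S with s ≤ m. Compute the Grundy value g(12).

1

Grundy values for subtraction set {9, 10}:
g(0) = mex{} = 0
g(1) = mex{} = 0
g(2) = mex{} = 0
g(3) = mex{} = 0
g(4) = mex{} = 0
g(5) = mex{} = 0
g(6) = mex{} = 0
g(7) = mex{} = 0
g(8) = mex{} = 0
g(9) = mex{0} = 1
g(10) = mex{0} = 1
g(11) = mex{0} = 1
g(12) = mex{0} = 1
So g(12) = 1.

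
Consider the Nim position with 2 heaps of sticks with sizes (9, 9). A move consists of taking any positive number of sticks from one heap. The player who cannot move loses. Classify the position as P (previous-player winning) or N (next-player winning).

Compute the nim-sum pairwise:
9 XOR 9 = 0
The nim-sum is 0, so this is a P-position: the player to move is in a losing position under optimal play.

P-position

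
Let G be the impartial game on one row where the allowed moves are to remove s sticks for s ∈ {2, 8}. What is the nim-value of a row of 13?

1

Build the Grundy sequence with g(k) = mex{g(k−s) : s ∈ {2, 8}, s ≤ k}:
k:     0  1  2  3  4  5  6  7  8  9 10 11 12 13
g(k):  0  0  1  1  0  0  1  1  2  2  0  0  1  1
So g(13) = 1.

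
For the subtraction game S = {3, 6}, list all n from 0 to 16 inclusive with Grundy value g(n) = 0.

0, 1, 2, 9, 10, 11

Compute g(0), g(1), … for moves {3, 6}:
k:     0  1  2  3  4  5  6  7  8  9 10 11 12 13 14 15 16
g(k):  0  0  0  1  1  1  2  2  2  0  0  0  1  1  1  2  2
The P-positions (g = 0) in 0..16 are 0, 1, 2, 9, 10, 11.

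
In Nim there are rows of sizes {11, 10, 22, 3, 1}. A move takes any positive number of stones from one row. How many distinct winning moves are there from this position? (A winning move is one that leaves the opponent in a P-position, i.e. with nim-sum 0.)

1

Bitwise XOR of the heap sizes:
  01011  (11)
  01010  (10)
  10110  (22)
  00011  (3)
  00001  (1)
  -----
  10101  (21)
The overall nim-sum is X = 21. A row of size p has a winning move iff p XOR X < p (reduce it to p XOR X).
  11: 11 XOR 21 = 30 ≥ 11 — no move.
  10: 10 XOR 21 = 31 ≥ 10 — no move.
  22: 22 XOR 21 = 3 < 22 — winning move (to 3).
  3: 3 XOR 21 = 22 ≥ 3 — no move.
  1: 1 XOR 21 = 20 ≥ 1 — no move.
That gives 1 winning move.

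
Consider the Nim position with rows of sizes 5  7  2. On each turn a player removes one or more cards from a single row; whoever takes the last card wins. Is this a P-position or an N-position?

Compute the nim-sum pairwise:
5 ⊕ 7 = 2
2 ⊕ 2 = 0
The nim-sum is 0, so this is a P-position: the player to move is in a losing position under optimal play.

P-position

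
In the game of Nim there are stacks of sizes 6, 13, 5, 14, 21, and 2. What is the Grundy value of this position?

23

In binary:
  00110  (6)
  01101  (13)
  00101  (5)
  01110  (14)
  10101  (21)
  00010  (2)
  -----
  10111  (23)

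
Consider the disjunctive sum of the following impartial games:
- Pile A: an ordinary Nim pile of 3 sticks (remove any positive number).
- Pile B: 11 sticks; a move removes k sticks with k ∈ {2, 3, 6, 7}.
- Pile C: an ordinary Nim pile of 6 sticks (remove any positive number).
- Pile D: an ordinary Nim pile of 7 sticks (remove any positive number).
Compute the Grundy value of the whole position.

Pile A is a plain Nim pile of size 3, so its Grundy value is 3.
Build the Grundy sequence for pile B with g(k) = mex{g(k−s) : s ∈ {2, 3, 6, 7}, s ≤ k}:
k:     0  1  2  3  4  5  6  7  8  9 10 11
g(k):  0  0  1  1  2  0  3  1  2  0  0  1
So g(11) = 1.
Pile C is a plain Nim pile of size 6, so its Grundy value is 6.
Pile D is a plain Nim pile of size 7, so its Grundy value is 7.
By the Sprague-Grundy theorem, the Grundy value of a sum of independent games is the XOR of the component values.
Combined value = 3 ⊕ 1 ⊕ 6 ⊕ 7 = 3.

3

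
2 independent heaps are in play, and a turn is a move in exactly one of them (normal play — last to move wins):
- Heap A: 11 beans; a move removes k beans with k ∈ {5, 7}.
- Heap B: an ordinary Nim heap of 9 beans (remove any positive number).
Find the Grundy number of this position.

11

Grundy values for heap A (subtraction set {5, 7}):
k:     0  1  2  3  4  5  6  7  8  9 10 11
g(k):  0  0  0  0  0  1  1  1  1  1  2  2
So g(11) = 2.
Heap B is a plain Nim heap of size 9, so its Grundy value is 9.
By the Sprague-Grundy theorem, the Grundy value of a sum of independent games is the XOR of the component values.
Combined value = 2 ⊕ 9 = 11.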